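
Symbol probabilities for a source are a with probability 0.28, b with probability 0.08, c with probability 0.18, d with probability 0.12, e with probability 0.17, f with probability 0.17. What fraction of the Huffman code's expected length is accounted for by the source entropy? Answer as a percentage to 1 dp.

97.9%

Entropy H = −Σ p log₂ p ≈ 2.4873 bits.
Huffman merges: 2/25+3/25→1/5; 17/100+17/100→17/50; 9/50+1/5→19/50; 7/25+17/50→31/50; 19/50+31/50→1. L = 127/50 ≈ 2.5400.
Efficiency = H/L = 2.4873/2.5400 = 97.9%.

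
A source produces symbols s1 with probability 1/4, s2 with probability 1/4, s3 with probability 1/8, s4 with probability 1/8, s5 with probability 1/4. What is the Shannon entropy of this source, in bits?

Each probability is a power of 1/2, so log₂(1/p) is an integer.
H = Σ p·log₂(1/p) = 1/4·2 + 1/4·2 + 1/8·3 + 1/8·3 + 1/4·2 = 2.25 bits.

2.25 bits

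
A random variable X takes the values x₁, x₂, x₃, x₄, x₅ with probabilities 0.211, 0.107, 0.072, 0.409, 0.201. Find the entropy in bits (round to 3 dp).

H = −Σ pᵢ log₂ pᵢ.
−0.211·log₂(0.211) = 0.4736
−0.107·log₂(0.107) = 0.3450
−0.072·log₂(0.072) = 0.2733
−0.409·log₂(0.409) = 0.5275
−0.201·log₂(0.201) = 0.4653
Sum ≈ 2.0847 → 2.085 bits.

2.085 bits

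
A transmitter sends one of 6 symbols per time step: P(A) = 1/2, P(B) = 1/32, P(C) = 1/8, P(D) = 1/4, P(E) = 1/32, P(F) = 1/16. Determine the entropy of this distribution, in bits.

Each probability is a power of 1/2, so log₂(1/p) is an integer.
H = Σ p·log₂(1/p) = 1/2·1 + 1/32·5 + 1/8·3 + 1/4·2 + 1/32·5 + 1/16·4 = 1.9375 bits.

1.9375 bits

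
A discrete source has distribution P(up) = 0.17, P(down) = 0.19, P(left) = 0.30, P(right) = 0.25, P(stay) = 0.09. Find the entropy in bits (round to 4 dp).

H = −Σ pᵢ log₂ pᵢ.
−0.17·log₂(0.17) = 0.4346
−0.19·log₂(0.19) = 0.4552
−0.30·log₂(0.30) = 0.5211
−0.25·log₂(0.25) = 0.5000
−0.09·log₂(0.09) = 0.3127
Sum ≈ 2.2236 → 2.2236 bits.

2.2236 bits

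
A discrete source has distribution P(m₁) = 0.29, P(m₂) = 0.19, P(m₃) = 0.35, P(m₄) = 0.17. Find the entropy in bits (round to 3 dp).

1.938 bits

H = −Σ pᵢ log₂ pᵢ.
−0.29·log₂(0.29) = 0.5179
−0.19·log₂(0.19) = 0.4552
−0.35·log₂(0.35) = 0.5301
−0.17·log₂(0.17) = 0.4346
Sum ≈ 1.9378 → 1.938 bits.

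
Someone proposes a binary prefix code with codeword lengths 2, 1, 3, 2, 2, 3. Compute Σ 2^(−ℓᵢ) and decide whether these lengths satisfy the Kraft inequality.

1.5; no

With common denominator 2^3 = 8: Σ 2^(−ℓᵢ) = 2/8 + 4/8 + 1/8 + 2/8 + 2/8 + 1/8 = 12/8 = 1.5.
Kraft's inequality requires Σ ≤ 1; here Σ = 1.5 > 1, so no such prefix code exists.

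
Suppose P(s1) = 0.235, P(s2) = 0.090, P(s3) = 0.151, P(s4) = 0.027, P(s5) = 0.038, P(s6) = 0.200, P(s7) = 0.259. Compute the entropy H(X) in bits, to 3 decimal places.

2.505 bits

H = −Σ pᵢ log₂ pᵢ.
−0.235·log₂(0.235) = 0.4910
−0.090·log₂(0.090) = 0.3127
−0.151·log₂(0.151) = 0.4118
−0.027·log₂(0.027) = 0.1407
−0.038·log₂(0.038) = 0.1793
−0.200·log₂(0.200) = 0.4644
−0.259·log₂(0.259) = 0.5048
Sum ≈ 2.5046 → 2.505 bits.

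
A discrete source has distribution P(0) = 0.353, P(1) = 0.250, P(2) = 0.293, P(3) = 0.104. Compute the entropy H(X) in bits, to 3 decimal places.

H = −Σ pᵢ log₂ pᵢ.
−0.353·log₂(0.353) = 0.5303
−0.250·log₂(0.250) = 0.5000
−0.293·log₂(0.293) = 0.5189
−0.104·log₂(0.104) = 0.3396
Sum ≈ 1.8888 → 1.889 bits.

1.889 bits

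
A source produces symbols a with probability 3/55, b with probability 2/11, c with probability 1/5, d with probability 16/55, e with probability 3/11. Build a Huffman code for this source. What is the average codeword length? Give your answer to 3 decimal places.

Repeatedly combine the two least-probable nodes; the expected code length is the sum of the merged weights.
merge 3/55 + 2/11 → 13/55
merge 1/5 + 13/55 → 24/55
merge 3/11 + 16/55 → 31/55
merge 24/55 + 31/55 → 1
L = 13/55 + 24/55 + 31/55 + 1 = 123/55 ≈ 2.236 bits/symbol.

2.236 bits/symbol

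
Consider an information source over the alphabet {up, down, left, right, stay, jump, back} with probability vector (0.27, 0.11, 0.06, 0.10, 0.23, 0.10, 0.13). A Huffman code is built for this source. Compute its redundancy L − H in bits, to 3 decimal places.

0.021 bits

Entropy H = −Σ p log₂ p ≈ 2.6385 bits.
Huffman merges: 3/50+1/10→4/25; 1/10+11/100→21/100; 13/100+4/25→29/100; 21/100+23/100→11/25; 27/100+29/100→14/25; 11/25+14/25→1. L = 133/50 ≈ 2.6600.
L − H = 2.6600 − 2.6385 = 0.021 bits.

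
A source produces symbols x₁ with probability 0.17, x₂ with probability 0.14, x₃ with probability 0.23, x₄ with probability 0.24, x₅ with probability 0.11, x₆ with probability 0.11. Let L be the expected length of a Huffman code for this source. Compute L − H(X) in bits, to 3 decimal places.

0.016 bits

Entropy H = −Σ p log₂ p ≈ 2.5141 bits.
Huffman merges: 11/100+11/100→11/50; 7/50+17/100→31/100; 11/50+23/100→9/20; 6/25+31/100→11/20; 9/20+11/20→1. L = 253/100 ≈ 2.5300.
L − H = 2.5300 − 2.5141 = 0.016 bits.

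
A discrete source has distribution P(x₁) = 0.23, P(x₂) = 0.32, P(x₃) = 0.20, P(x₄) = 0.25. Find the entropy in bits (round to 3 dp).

H = −Σ pᵢ log₂ pᵢ.
−0.23·log₂(0.23) = 0.4877
−0.32·log₂(0.32) = 0.5260
−0.20·log₂(0.20) = 0.4644
−0.25·log₂(0.25) = 0.5000
Sum ≈ 1.9781 → 1.978 bits.

1.978 bits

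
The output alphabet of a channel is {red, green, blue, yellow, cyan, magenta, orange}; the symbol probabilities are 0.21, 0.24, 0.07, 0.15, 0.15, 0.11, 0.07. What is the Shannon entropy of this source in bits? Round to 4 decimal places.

2.6754 bits

H = −Σ pᵢ log₂ pᵢ.
−0.21·log₂(0.21) = 0.4728
−0.24·log₂(0.24) = 0.4941
−0.07·log₂(0.07) = 0.2686
−0.15·log₂(0.15) = 0.4105
−0.15·log₂(0.15) = 0.4105
−0.11·log₂(0.11) = 0.3503
−0.07·log₂(0.07) = 0.2686
Sum ≈ 2.6754 → 2.6754 bits.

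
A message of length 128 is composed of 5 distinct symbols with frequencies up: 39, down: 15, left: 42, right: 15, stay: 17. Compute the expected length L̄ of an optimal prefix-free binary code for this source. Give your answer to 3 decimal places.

2.234 bits/symbol

Probabilities are the counts divided by 128.
Repeatedly combine the two least-probable nodes; the expected code length is the sum of the merged weights.
merge 15/128 + 15/128 → 15/64
merge 17/128 + 15/64 → 47/128
merge 39/128 + 21/64 → 81/128
merge 47/128 + 81/128 → 1
L = 15/64 + 47/128 + 81/128 + 1 = 143/64 ≈ 2.234 bits/symbol.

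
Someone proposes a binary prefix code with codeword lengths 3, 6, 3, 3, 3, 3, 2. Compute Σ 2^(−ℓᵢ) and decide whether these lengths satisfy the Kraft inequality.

0.890625; yes

With common denominator 2^6 = 64: Σ 2^(−ℓᵢ) = 8/64 + 1/64 + 8/64 + 8/64 + 8/64 + 8/64 + 16/64 = 57/64 = 0.890625.
Kraft's inequality requires Σ ≤ 1; here Σ = 0.890625 ≤ 1, so such a prefix code exists.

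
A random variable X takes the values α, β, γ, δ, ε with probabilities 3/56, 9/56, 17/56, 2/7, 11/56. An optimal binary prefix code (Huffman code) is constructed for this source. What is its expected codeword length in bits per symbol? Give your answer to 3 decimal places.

2.214 bits/symbol

Repeatedly combine the two least-probable nodes; the expected code length is the sum of the merged weights.
merge 3/56 + 9/56 → 3/14
merge 11/56 + 3/14 → 23/56
merge 2/7 + 17/56 → 33/56
merge 23/56 + 33/56 → 1
L = 3/14 + 23/56 + 33/56 + 1 = 31/14 ≈ 2.214 bits/symbol.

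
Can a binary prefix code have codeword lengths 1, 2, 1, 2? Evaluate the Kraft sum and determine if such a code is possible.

With common denominator 2^2 = 4: Σ 2^(−ℓᵢ) = 2/4 + 1/4 + 2/4 + 1/4 = 6/4 = 1.5.
Kraft's inequality requires Σ ≤ 1; here Σ = 1.5 > 1, so no such prefix code exists.

1.5; no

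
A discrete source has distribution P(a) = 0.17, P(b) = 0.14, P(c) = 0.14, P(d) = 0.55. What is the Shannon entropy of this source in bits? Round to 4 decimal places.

1.7032 bits

H = −Σ pᵢ log₂ pᵢ.
−0.17·log₂(0.17) = 0.4346
−0.14·log₂(0.14) = 0.3971
−0.14·log₂(0.14) = 0.3971
−0.55·log₂(0.55) = 0.4744
Sum ≈ 1.7032 → 1.7032 bits.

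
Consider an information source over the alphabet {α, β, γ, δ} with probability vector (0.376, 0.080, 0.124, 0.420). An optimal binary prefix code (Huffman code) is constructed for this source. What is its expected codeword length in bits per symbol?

1.784 bits/symbol

Repeatedly combine the two least-probable nodes; the expected code length is the sum of the merged weights.
merge 2/25 + 31/250 → 51/250
merge 51/250 + 47/125 → 29/50
merge 21/50 + 29/50 → 1
L = 51/250 + 29/50 + 1 = 223/125 = 1.784 bits/symbol.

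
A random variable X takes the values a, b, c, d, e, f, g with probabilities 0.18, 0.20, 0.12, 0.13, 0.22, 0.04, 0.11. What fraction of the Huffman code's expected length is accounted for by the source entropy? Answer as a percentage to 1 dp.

98.0%

Entropy H = −Σ p log₂ p ≈ 2.6760 bits.
Huffman merges: 1/25+11/100→3/20; 3/25+13/100→1/4; 3/20+9/50→33/100; 1/5+11/50→21/50; 1/4+33/100→29/50; 21/50+29/50→1. L = 273/100 ≈ 2.7300.
Efficiency = H/L = 2.6760/2.7300 = 98.0%.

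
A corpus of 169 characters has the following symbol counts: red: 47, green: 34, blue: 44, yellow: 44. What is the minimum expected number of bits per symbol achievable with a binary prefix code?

Probabilities are the counts divided by 169.
Repeatedly combine the two least-probable nodes; the expected code length is the sum of the merged weights.
merge 34/169 + 44/169 → 6/13
merge 44/169 + 47/169 → 7/13
merge 6/13 + 7/13 → 1
L = 6/13 + 7/13 + 1 = 2 bits/symbol.

2 bits/symbol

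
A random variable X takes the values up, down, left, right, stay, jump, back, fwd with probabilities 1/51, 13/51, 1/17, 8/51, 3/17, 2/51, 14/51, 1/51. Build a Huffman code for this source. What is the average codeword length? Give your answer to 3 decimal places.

Repeatedly combine the two least-probable nodes; the expected code length is the sum of the merged weights.
merge 1/51 + 1/51 → 2/51
merge 2/51 + 2/51 → 4/51
merge 1/17 + 4/51 → 7/51
merge 7/51 + 8/51 → 5/17
merge 3/17 + 13/51 → 22/51
merge 14/51 + 5/17 → 29/51
merge 22/51 + 29/51 → 1
L = 2/51 + 4/51 + 7/51 + 5/17 + 22/51 + 29/51 + 1 = 130/51 ≈ 2.549 bits/symbol.

2.549 bits/symbol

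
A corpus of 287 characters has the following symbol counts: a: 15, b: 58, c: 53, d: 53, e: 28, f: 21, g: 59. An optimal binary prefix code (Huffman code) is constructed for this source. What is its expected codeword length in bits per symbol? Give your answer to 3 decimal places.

2.718 bits/symbol

Probabilities are the counts divided by 287.
Repeatedly combine the two least-probable nodes; the expected code length is the sum of the merged weights.
merge 15/287 + 3/41 → 36/287
merge 4/41 + 36/287 → 64/287
merge 53/287 + 53/287 → 106/287
merge 58/287 + 59/287 → 117/287
merge 64/287 + 106/287 → 170/287
merge 117/287 + 170/287 → 1
L = 36/287 + 64/287 + 106/287 + 117/287 + 170/287 + 1 = 780/287 ≈ 2.718 bits/symbol.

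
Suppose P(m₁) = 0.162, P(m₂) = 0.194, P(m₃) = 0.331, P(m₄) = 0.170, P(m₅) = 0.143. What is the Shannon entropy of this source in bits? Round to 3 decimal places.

2.248 bits

H = −Σ pᵢ log₂ pᵢ.
−0.162·log₂(0.162) = 0.4254
−0.194·log₂(0.194) = 0.4590
−0.331·log₂(0.331) = 0.5280
−0.170·log₂(0.170) = 0.4346
−0.143·log₂(0.143) = 0.4012
Sum ≈ 2.2482 → 2.248 bits.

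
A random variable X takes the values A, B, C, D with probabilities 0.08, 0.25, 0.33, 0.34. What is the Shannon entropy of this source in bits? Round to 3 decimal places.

H = −Σ pᵢ log₂ pᵢ.
−0.08·log₂(0.08) = 0.2915
−0.25·log₂(0.25) = 0.5000
−0.33·log₂(0.33) = 0.5278
−0.34·log₂(0.34) = 0.5292
Sum ≈ 1.8485 → 1.849 bits.

1.849 bits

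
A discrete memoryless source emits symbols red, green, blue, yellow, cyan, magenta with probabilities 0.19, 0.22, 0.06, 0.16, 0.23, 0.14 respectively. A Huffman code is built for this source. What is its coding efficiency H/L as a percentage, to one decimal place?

Entropy H = −Σ p log₂ p ≈ 2.4871 bits.
Huffman merges: 3/50+7/50→1/5; 4/25+19/100→7/20; 1/5+11/50→21/50; 23/100+7/20→29/50; 21/50+29/50→1. L = 51/20 ≈ 2.5500.
Efficiency = H/L = 2.4871/2.5500 = 97.5%.

97.5%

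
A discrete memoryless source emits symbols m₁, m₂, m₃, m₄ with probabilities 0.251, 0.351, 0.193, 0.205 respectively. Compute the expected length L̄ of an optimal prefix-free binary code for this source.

2 bits/symbol

Repeatedly combine the two least-probable nodes; the expected code length is the sum of the merged weights.
merge 193/1000 + 41/200 → 199/500
merge 251/1000 + 351/1000 → 301/500
merge 199/500 + 301/500 → 1
L = 199/500 + 301/500 + 1 = 2 bits/symbol.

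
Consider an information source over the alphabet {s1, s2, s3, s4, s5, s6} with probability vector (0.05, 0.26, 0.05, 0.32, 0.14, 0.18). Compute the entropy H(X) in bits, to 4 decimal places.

2.3059 bits

H = −Σ pᵢ log₂ pᵢ.
−0.05·log₂(0.05) = 0.2161
−0.26·log₂(0.26) = 0.5053
−0.05·log₂(0.05) = 0.2161
−0.32·log₂(0.32) = 0.5260
−0.14·log₂(0.14) = 0.3971
−0.18·log₂(0.18) = 0.4453
Sum ≈ 2.3059 → 2.3059 bits.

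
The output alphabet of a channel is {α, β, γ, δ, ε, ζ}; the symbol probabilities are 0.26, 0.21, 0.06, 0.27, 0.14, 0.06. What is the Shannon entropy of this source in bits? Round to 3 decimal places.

2.372 bits

H = −Σ pᵢ log₂ pᵢ.
−0.26·log₂(0.26) = 0.5053
−0.21·log₂(0.21) = 0.4728
−0.06·log₂(0.06) = 0.2435
−0.27·log₂(0.27) = 0.5100
−0.14·log₂(0.14) = 0.3971
−0.06·log₂(0.06) = 0.2435
Sum ≈ 2.3723 → 2.372 bits.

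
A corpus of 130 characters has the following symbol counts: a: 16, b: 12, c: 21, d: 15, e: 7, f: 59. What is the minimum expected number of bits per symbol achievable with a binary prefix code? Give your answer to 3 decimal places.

Probabilities are the counts divided by 130.
Repeatedly combine the two least-probable nodes; the expected code length is the sum of the merged weights.
merge 7/130 + 6/65 → 19/130
merge 3/26 + 8/65 → 31/130
merge 19/130 + 21/130 → 4/13
merge 31/130 + 4/13 → 71/130
merge 59/130 + 71/130 → 1
L = 19/130 + 31/130 + 4/13 + 71/130 + 1 = 291/130 ≈ 2.238 bits/symbol.

2.238 bits/symbol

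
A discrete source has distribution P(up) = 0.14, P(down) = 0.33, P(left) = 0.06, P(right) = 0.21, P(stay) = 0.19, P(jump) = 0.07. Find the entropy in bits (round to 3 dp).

H = −Σ pᵢ log₂ pᵢ.
−0.14·log₂(0.14) = 0.3971
−0.33·log₂(0.33) = 0.5278
−0.06·log₂(0.06) = 0.2435
−0.21·log₂(0.21) = 0.4728
−0.19·log₂(0.19) = 0.4552
−0.07·log₂(0.07) = 0.2686
Sum ≈ 2.3651 → 2.365 bits.

2.365 bits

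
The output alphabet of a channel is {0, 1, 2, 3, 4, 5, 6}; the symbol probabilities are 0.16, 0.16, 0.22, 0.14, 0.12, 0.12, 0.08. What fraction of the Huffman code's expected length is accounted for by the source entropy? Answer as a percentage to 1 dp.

98.9%

Entropy H = −Σ p log₂ p ≈ 2.7494 bits.
Huffman merges: 2/25+3/25→1/5; 3/25+7/50→13/50; 4/25+4/25→8/25; 1/5+11/50→21/50; 13/50+8/25→29/50; 21/50+29/50→1. L = 139/50 ≈ 2.7800.
Efficiency = H/L = 2.7494/2.7800 = 98.9%.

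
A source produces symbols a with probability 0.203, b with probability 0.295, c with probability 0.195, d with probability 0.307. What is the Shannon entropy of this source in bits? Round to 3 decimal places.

1.969 bits

H = −Σ pᵢ log₂ pᵢ.
−0.203·log₂(0.203) = 0.4670
−0.295·log₂(0.295) = 0.5196
−0.195·log₂(0.195) = 0.4599
−0.307·log₂(0.307) = 0.5230
Sum ≈ 1.9695 → 1.969 bits.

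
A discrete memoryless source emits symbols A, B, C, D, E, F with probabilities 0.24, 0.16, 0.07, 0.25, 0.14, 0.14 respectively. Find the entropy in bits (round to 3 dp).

H = −Σ pᵢ log₂ pᵢ.
−0.24·log₂(0.24) = 0.4941
−0.16·log₂(0.16) = 0.4230
−0.07·log₂(0.07) = 0.2686
−0.25·log₂(0.25) = 0.5000
−0.14·log₂(0.14) = 0.3971
−0.14·log₂(0.14) = 0.3971
Sum ≈ 2.4799 → 2.480 bits.

2.480 bits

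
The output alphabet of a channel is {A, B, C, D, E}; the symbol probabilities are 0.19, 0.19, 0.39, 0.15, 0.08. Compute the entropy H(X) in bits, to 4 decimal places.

H = −Σ pᵢ log₂ pᵢ.
−0.19·log₂(0.19) = 0.4552
−0.19·log₂(0.19) = 0.4552
−0.39·log₂(0.39) = 0.5298
−0.15·log₂(0.15) = 0.4105
−0.08·log₂(0.08) = 0.2915
Sum ≈ 2.1423 → 2.1423 bits.

2.1423 bits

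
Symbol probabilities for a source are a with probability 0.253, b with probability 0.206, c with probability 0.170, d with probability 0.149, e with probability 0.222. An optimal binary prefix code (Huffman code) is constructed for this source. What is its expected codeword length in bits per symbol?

Repeatedly combine the two least-probable nodes; the expected code length is the sum of the merged weights.
merge 149/1000 + 17/100 → 319/1000
merge 103/500 + 111/500 → 107/250
merge 253/1000 + 319/1000 → 143/250
merge 107/250 + 143/250 → 1
L = 319/1000 + 107/250 + 143/250 + 1 = 2319/1000 = 2.319 bits/symbol.

2.319 bits/symbol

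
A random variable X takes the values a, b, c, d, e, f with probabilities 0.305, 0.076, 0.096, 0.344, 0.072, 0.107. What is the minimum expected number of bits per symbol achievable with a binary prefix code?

Repeatedly combine the two least-probable nodes; the expected code length is the sum of the merged weights.
merge 9/125 + 19/250 → 37/250
merge 12/125 + 107/1000 → 203/1000
merge 37/250 + 203/1000 → 351/1000
merge 61/200 + 43/125 → 649/1000
merge 351/1000 + 649/1000 → 1
L = 37/250 + 203/1000 + 351/1000 + 649/1000 + 1 = 2351/1000 = 2.351 bits/symbol.

2.351 bits/symbol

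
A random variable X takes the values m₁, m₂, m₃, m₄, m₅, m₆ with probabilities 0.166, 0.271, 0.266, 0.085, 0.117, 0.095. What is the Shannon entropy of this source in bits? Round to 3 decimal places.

H = −Σ pᵢ log₂ pᵢ.
−0.166·log₂(0.166) = 0.4301
−0.271·log₂(0.271) = 0.5105
−0.266·log₂(0.266) = 0.5082
−0.085·log₂(0.085) = 0.3023
−0.117·log₂(0.117) = 0.3622
−0.095·log₂(0.095) = 0.3226
Sum ≈ 2.4358 → 2.436 bits.

2.436 bits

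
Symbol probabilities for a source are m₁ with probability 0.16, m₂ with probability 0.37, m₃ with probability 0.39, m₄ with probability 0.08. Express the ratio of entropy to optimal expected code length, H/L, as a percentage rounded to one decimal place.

95.9%

Entropy H = −Σ p log₂ p ≈ 1.7751 bits.
Huffman merges: 2/25+4/25→6/25; 6/25+37/100→61/100; 39/100+61/100→1. L = 37/20 ≈ 1.8500.
Efficiency = H/L = 1.7751/1.8500 = 95.9%.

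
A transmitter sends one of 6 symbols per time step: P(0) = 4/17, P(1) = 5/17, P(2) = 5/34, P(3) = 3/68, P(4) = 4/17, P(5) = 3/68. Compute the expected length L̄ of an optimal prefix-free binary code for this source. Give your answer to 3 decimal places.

Repeatedly combine the two least-probable nodes; the expected code length is the sum of the merged weights.
merge 3/68 + 3/68 → 3/34
merge 3/34 + 5/34 → 4/17
merge 4/17 + 4/17 → 8/17
merge 4/17 + 5/17 → 9/17
merge 8/17 + 9/17 → 1
L = 3/34 + 4/17 + 8/17 + 9/17 + 1 = 79/34 ≈ 2.324 bits/symbol.

2.324 bits/symbol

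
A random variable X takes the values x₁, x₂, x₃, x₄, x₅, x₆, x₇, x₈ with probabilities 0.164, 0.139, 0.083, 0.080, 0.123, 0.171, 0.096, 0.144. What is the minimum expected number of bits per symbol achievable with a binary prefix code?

2.992 bits/symbol

Repeatedly combine the two least-probable nodes; the expected code length is the sum of the merged weights.
merge 2/25 + 83/1000 → 163/1000
merge 12/125 + 123/1000 → 219/1000
merge 139/1000 + 18/125 → 283/1000
merge 163/1000 + 41/250 → 327/1000
merge 171/1000 + 219/1000 → 39/100
merge 283/1000 + 327/1000 → 61/100
merge 39/100 + 61/100 → 1
L = 163/1000 + 219/1000 + 283/1000 + 327/1000 + 39/100 + 61/100 + 1 = 374/125 = 2.992 bits/symbol.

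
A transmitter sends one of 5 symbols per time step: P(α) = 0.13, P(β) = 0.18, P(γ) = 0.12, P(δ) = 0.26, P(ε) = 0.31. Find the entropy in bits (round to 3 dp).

H = −Σ pᵢ log₂ pᵢ.
−0.13·log₂(0.13) = 0.3826
−0.18·log₂(0.18) = 0.4453
−0.12·log₂(0.12) = 0.3671
−0.26·log₂(0.26) = 0.5053
−0.31·log₂(0.31) = 0.5238
Sum ≈ 2.2241 → 2.224 bits.

2.224 bits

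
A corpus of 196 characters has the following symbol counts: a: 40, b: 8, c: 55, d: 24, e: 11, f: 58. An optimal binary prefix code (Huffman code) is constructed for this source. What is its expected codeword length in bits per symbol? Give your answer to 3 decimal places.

2.316 bits/symbol

Probabilities are the counts divided by 196.
Repeatedly combine the two least-probable nodes; the expected code length is the sum of the merged weights.
merge 2/49 + 11/196 → 19/196
merge 19/196 + 6/49 → 43/196
merge 10/49 + 43/196 → 83/196
merge 55/196 + 29/98 → 113/196
merge 83/196 + 113/196 → 1
L = 19/196 + 43/196 + 83/196 + 113/196 + 1 = 227/98 ≈ 2.316 bits/symbol.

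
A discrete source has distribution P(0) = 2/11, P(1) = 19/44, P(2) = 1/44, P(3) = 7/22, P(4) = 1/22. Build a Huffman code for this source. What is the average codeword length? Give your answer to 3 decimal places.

Repeatedly combine the two least-probable nodes; the expected code length is the sum of the merged weights.
merge 1/44 + 1/22 → 3/44
merge 3/44 + 2/11 → 1/4
merge 1/4 + 7/22 → 25/44
merge 19/44 + 25/44 → 1
L = 3/44 + 1/4 + 25/44 + 1 = 83/44 ≈ 1.886 bits/symbol.

1.886 bits/symbol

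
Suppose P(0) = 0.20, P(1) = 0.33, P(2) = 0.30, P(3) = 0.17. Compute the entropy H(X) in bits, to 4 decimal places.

H = −Σ pᵢ log₂ pᵢ.
−0.20·log₂(0.20) = 0.4644
−0.33·log₂(0.33) = 0.5278
−0.30·log₂(0.30) = 0.5211
−0.17·log₂(0.17) = 0.4346
Sum ≈ 1.9479 → 1.9479 bits.

1.9479 bits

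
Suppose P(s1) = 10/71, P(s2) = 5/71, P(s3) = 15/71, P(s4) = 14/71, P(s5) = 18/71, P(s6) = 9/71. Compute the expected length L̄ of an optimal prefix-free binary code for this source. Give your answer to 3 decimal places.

2.535 bits/symbol

Repeatedly combine the two least-probable nodes; the expected code length is the sum of the merged weights.
merge 5/71 + 9/71 → 14/71
merge 10/71 + 14/71 → 24/71
merge 14/71 + 15/71 → 29/71
merge 18/71 + 24/71 → 42/71
merge 29/71 + 42/71 → 1
L = 14/71 + 24/71 + 29/71 + 42/71 + 1 = 180/71 ≈ 2.535 bits/symbol.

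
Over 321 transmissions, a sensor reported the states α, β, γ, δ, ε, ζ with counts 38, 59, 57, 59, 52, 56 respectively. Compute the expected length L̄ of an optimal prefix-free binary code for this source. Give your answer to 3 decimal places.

2.632 bits/symbol

Probabilities are the counts divided by 321.
Repeatedly combine the two least-probable nodes; the expected code length is the sum of the merged weights.
merge 38/321 + 52/321 → 30/107
merge 56/321 + 19/107 → 113/321
merge 59/321 + 59/321 → 118/321
merge 30/107 + 113/321 → 203/321
merge 118/321 + 203/321 → 1
L = 30/107 + 113/321 + 118/321 + 203/321 + 1 = 845/321 ≈ 2.632 bits/symbol.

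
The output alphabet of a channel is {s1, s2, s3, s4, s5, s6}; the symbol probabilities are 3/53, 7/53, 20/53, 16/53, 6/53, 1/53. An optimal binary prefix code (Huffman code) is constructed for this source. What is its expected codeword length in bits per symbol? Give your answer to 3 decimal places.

Repeatedly combine the two least-probable nodes; the expected code length is the sum of the merged weights.
merge 1/53 + 3/53 → 4/53
merge 4/53 + 6/53 → 10/53
merge 7/53 + 10/53 → 17/53
merge 16/53 + 17/53 → 33/53
merge 20/53 + 33/53 → 1
L = 4/53 + 10/53 + 17/53 + 33/53 + 1 = 117/53 ≈ 2.208 bits/symbol.

2.208 bits/symbol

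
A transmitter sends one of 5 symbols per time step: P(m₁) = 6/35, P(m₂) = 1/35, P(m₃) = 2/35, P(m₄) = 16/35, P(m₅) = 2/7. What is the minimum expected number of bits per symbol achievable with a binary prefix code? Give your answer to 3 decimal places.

1.886 bits/symbol

Repeatedly combine the two least-probable nodes; the expected code length is the sum of the merged weights.
merge 1/35 + 2/35 → 3/35
merge 3/35 + 6/35 → 9/35
merge 9/35 + 2/7 → 19/35
merge 16/35 + 19/35 → 1
L = 3/35 + 9/35 + 19/35 + 1 = 66/35 ≈ 1.886 bits/symbol.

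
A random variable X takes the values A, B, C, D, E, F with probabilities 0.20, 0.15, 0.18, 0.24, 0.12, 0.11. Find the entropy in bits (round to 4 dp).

2.5317 bits

H = −Σ pᵢ log₂ pᵢ.
−0.20·log₂(0.20) = 0.4644
−0.15·log₂(0.15) = 0.4105
−0.18·log₂(0.18) = 0.4453
−0.24·log₂(0.24) = 0.4941
−0.12·log₂(0.12) = 0.3671
−0.11·log₂(0.11) = 0.3503
Sum ≈ 2.5317 → 2.5317 bits.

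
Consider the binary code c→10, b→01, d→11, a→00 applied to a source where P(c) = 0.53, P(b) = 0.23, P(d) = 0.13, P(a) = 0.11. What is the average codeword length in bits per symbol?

L̄ = Σ pᵢ·ℓᵢ = 0.53·2 + 0.23·2 + 0.13·2 + 0.11·2 = 2 bits/symbol.

2 bits/symbol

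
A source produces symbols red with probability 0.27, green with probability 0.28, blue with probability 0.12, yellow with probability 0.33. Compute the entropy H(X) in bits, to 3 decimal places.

1.919 bits

H = −Σ pᵢ log₂ pᵢ.
−0.27·log₂(0.27) = 0.5100
−0.28·log₂(0.28) = 0.5142
−0.12·log₂(0.12) = 0.3671
−0.33·log₂(0.33) = 0.5278
Sum ≈ 1.9191 → 1.919 bits.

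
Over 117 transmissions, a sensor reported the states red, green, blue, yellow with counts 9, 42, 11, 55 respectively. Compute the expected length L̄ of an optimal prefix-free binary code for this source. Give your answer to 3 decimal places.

Probabilities are the counts divided by 117.
Repeatedly combine the two least-probable nodes; the expected code length is the sum of the merged weights.
merge 1/13 + 11/117 → 20/117
merge 20/117 + 14/39 → 62/117
merge 55/117 + 62/117 → 1
L = 20/117 + 62/117 + 1 = 199/117 ≈ 1.701 bits/symbol.

1.701 bits/symbol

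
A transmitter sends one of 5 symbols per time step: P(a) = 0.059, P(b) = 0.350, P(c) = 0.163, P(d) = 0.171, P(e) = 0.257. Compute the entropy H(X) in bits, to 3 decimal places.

2.137 bits

H = −Σ pᵢ log₂ pᵢ.
−0.059·log₂(0.059) = 0.2409
−0.350·log₂(0.350) = 0.5301
−0.163·log₂(0.163) = 0.4266
−0.171·log₂(0.171) = 0.4357
−0.257·log₂(0.257) = 0.5038
Sum ≈ 2.1370 → 2.137 bits.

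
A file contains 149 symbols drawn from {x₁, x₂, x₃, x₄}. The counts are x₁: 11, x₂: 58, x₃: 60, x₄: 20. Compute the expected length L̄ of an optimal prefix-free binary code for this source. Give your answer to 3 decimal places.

Probabilities are the counts divided by 149.
Repeatedly combine the two least-probable nodes; the expected code length is the sum of the merged weights.
merge 11/149 + 20/149 → 31/149
merge 31/149 + 58/149 → 89/149
merge 60/149 + 89/149 → 1
L = 31/149 + 89/149 + 1 = 269/149 ≈ 1.805 bits/symbol.

1.805 bits/symbol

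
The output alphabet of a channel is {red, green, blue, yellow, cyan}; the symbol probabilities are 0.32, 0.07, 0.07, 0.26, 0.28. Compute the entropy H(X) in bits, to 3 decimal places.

2.083 bits

H = −Σ pᵢ log₂ pᵢ.
−0.32·log₂(0.32) = 0.5260
−0.07·log₂(0.07) = 0.2686
−0.07·log₂(0.07) = 0.2686
−0.26·log₂(0.26) = 0.5053
−0.28·log₂(0.28) = 0.5142
Sum ≈ 2.0827 → 2.083 bits.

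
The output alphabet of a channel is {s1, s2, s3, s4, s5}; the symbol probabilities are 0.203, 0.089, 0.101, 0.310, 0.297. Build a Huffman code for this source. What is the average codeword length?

Repeatedly combine the two least-probable nodes; the expected code length is the sum of the merged weights.
merge 89/1000 + 101/1000 → 19/100
merge 19/100 + 203/1000 → 393/1000
merge 297/1000 + 31/100 → 607/1000
merge 393/1000 + 607/1000 → 1
L = 19/100 + 393/1000 + 607/1000 + 1 = 219/100 = 2.19 bits/symbol.

2.19 bits/symbol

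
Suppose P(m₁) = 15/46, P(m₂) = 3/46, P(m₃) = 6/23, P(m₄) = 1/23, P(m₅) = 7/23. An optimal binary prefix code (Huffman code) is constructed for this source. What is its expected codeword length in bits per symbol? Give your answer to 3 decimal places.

Repeatedly combine the two least-probable nodes; the expected code length is the sum of the merged weights.
merge 1/23 + 3/46 → 5/46
merge 5/46 + 6/23 → 17/46
merge 7/23 + 15/46 → 29/46
merge 17/46 + 29/46 → 1
L = 5/46 + 17/46 + 29/46 + 1 = 97/46 ≈ 2.109 bits/symbol.

2.109 bits/symbol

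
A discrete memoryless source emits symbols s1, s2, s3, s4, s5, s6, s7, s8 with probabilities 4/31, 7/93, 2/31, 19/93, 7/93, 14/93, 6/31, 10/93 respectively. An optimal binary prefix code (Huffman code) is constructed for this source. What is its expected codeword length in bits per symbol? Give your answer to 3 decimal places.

2.925 bits/symbol

Repeatedly combine the two least-probable nodes; the expected code length is the sum of the merged weights.
merge 2/31 + 7/93 → 13/93
merge 7/93 + 10/93 → 17/93
merge 4/31 + 13/93 → 25/93
merge 14/93 + 17/93 → 1/3
merge 6/31 + 19/93 → 37/93
merge 25/93 + 1/3 → 56/93
merge 37/93 + 56/93 → 1
L = 13/93 + 17/93 + 25/93 + 1/3 + 37/93 + 56/93 + 1 = 272/93 ≈ 2.925 bits/symbol.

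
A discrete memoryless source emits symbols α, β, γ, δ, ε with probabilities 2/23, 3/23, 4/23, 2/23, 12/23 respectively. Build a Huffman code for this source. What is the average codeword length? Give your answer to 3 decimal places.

Repeatedly combine the two least-probable nodes; the expected code length is the sum of the merged weights.
merge 2/23 + 2/23 → 4/23
merge 3/23 + 4/23 → 7/23
merge 4/23 + 7/23 → 11/23
merge 11/23 + 12/23 → 1
L = 4/23 + 7/23 + 11/23 + 1 = 45/23 ≈ 1.957 bits/symbol.

1.957 bits/symbol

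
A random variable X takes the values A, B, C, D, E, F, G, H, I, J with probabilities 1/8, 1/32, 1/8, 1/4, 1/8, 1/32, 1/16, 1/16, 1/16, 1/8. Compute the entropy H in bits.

Each probability is a power of 1/2, so log₂(1/p) is an integer.
H = Σ p·log₂(1/p) = 1/8·3 + 1/32·5 + 1/8·3 + 1/4·2 + 1/8·3 + 1/32·5 + 1/16·4 + 1/16·4 + 1/16·4 + 1/8·3 = 3.0625 bits.

3.0625 bits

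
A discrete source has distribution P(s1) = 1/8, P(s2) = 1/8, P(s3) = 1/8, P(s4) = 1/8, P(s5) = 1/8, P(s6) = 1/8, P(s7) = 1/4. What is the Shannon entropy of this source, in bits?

2.75 bits

Each probability is a power of 1/2, so log₂(1/p) is an integer.
H = Σ p·log₂(1/p) = 1/8·3 + 1/8·3 + 1/8·3 + 1/8·3 + 1/8·3 + 1/8·3 + 1/4·2 = 2.75 bits.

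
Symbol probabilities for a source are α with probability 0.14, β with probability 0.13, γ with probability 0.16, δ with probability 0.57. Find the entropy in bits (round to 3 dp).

H = −Σ pᵢ log₂ pᵢ.
−0.14·log₂(0.14) = 0.3971
−0.13·log₂(0.13) = 0.3826
−0.16·log₂(0.16) = 0.4230
−0.57·log₂(0.57) = 0.4623
Sum ≈ 1.6650 → 1.665 bits.

1.665 bits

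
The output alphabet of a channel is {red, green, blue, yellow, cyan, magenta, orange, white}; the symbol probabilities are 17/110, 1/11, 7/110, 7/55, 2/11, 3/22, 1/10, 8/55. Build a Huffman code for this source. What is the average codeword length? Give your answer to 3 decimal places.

2.973 bits/symbol

Repeatedly combine the two least-probable nodes; the expected code length is the sum of the merged weights.
merge 7/110 + 1/11 → 17/110
merge 1/10 + 7/55 → 5/22
merge 3/22 + 8/55 → 31/110
merge 17/110 + 17/110 → 17/55
merge 2/11 + 5/22 → 9/22
merge 31/110 + 17/55 → 13/22
merge 9/22 + 13/22 → 1
L = 17/110 + 5/22 + 31/110 + 17/55 + 9/22 + 13/22 + 1 = 327/110 ≈ 2.973 bits/symbol.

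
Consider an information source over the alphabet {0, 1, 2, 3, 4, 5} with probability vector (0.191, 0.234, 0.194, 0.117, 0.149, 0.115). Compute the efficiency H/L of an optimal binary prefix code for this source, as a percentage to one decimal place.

98.6%

Entropy H = −Σ p log₂ p ≈ 2.5357 bits.
Huffman merges: 23/200+117/1000→29/125; 149/1000+191/1000→17/50; 97/500+29/125→213/500; 117/500+17/50→287/500; 213/500+287/500→1. L = 643/250 ≈ 2.5720.
Efficiency = H/L = 2.5357/2.5720 = 98.6%.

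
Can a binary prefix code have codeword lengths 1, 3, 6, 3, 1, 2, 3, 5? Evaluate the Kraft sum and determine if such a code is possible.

With common denominator 2^6 = 64: Σ 2^(−ℓᵢ) = 32/64 + 8/64 + 1/64 + 8/64 + 32/64 + 16/64 + 8/64 + 2/64 = 107/64 = 1.671875.
Kraft's inequality requires Σ ≤ 1; here Σ = 1.671875 > 1, so no such prefix code exists.

1.671875; no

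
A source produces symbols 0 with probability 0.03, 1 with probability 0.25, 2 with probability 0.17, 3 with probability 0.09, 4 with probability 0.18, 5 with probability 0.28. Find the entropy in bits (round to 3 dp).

2.359 bits

H = −Σ pᵢ log₂ pᵢ.
−0.03·log₂(0.03) = 0.1518
−0.25·log₂(0.25) = 0.5000
−0.17·log₂(0.17) = 0.4346
−0.09·log₂(0.09) = 0.3127
−0.18·log₂(0.18) = 0.4453
−0.28·log₂(0.28) = 0.5142
Sum ≈ 2.3585 → 2.359 bits.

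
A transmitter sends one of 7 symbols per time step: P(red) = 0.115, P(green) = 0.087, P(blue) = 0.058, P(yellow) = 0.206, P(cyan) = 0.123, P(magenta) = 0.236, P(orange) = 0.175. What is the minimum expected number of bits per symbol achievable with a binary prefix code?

Repeatedly combine the two least-probable nodes; the expected code length is the sum of the merged weights.
merge 29/500 + 87/1000 → 29/200
merge 23/200 + 123/1000 → 119/500
merge 29/200 + 7/40 → 8/25
merge 103/500 + 59/250 → 221/500
merge 119/500 + 8/25 → 279/500
merge 221/500 + 279/500 → 1
L = 29/200 + 119/500 + 8/25 + 221/500 + 279/500 + 1 = 2703/1000 = 2.703 bits/symbol.

2.703 bits/symbol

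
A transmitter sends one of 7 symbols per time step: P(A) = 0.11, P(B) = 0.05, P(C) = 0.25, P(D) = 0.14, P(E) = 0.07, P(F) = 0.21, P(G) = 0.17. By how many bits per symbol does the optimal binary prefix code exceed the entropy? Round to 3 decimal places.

0.021 bits

Entropy H = −Σ p log₂ p ≈ 2.6395 bits.
Huffman merges: 1/20+7/100→3/25; 11/100+3/25→23/100; 7/50+17/100→31/100; 21/100+23/100→11/25; 1/4+31/100→14/25; 11/25+14/25→1. L = 133/50 ≈ 2.6600.
L − H = 2.6600 − 2.6395 = 0.021 bits.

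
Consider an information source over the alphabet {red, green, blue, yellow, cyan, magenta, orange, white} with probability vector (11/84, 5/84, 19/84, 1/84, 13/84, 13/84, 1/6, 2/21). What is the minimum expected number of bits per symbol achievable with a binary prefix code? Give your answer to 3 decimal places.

2.845 bits/symbol

Repeatedly combine the two least-probable nodes; the expected code length is the sum of the merged weights.
merge 1/84 + 5/84 → 1/14
merge 1/14 + 2/21 → 1/6
merge 11/84 + 13/84 → 2/7
merge 13/84 + 1/6 → 9/28
merge 1/6 + 19/84 → 11/28
merge 2/7 + 9/28 → 17/28
merge 11/28 + 17/28 → 1
L = 1/14 + 1/6 + 2/7 + 9/28 + 11/28 + 17/28 + 1 = 239/84 ≈ 2.845 bits/symbol.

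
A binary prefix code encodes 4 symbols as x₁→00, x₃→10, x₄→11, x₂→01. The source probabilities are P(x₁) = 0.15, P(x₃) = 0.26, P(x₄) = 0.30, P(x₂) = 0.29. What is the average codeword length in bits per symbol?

L̄ = Σ pᵢ·ℓᵢ = 0.15·2 + 0.26·2 + 0.30·2 + 0.29·2 = 2 bits/symbol.

2 bits/symbol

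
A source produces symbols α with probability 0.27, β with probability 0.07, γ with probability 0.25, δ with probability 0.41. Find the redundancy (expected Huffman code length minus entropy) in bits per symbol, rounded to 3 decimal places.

Entropy H = −Σ p log₂ p ≈ 1.8060 bits.
Huffman merges: 7/100+1/4→8/25; 27/100+8/25→59/100; 41/100+59/100→1. L = 191/100 ≈ 1.9100.
L − H = 1.9100 − 1.8060 = 0.104 bits.

0.104 bits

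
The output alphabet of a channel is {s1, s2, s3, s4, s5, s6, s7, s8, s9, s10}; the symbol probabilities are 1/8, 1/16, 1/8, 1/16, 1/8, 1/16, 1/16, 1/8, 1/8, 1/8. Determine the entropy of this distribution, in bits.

3.25 bits

Each probability is a power of 1/2, so log₂(1/p) is an integer.
H = Σ p·log₂(1/p) = 1/8·3 + 1/16·4 + 1/8·3 + 1/16·4 + 1/8·3 + 1/16·4 + 1/16·4 + 1/8·3 + 1/8·3 + 1/8·3 = 3.25 bits.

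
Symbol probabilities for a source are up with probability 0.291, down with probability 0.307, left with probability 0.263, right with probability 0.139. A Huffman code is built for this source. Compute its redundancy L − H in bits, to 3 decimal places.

Entropy H = −Σ p log₂ p ≈ 1.9438 bits.
Huffman merges: 139/1000+263/1000→201/500; 291/1000+307/1000→299/500; 201/500+299/500→1. L = 2 ≈ 2.0000.
L − H = 2.0000 − 1.9438 = 0.056 bits.

0.056 bits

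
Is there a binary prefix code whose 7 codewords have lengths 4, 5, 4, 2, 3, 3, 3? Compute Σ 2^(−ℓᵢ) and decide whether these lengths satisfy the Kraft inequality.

0.78125; yes

With common denominator 2^5 = 32: Σ 2^(−ℓᵢ) = 2/32 + 1/32 + 2/32 + 8/32 + 4/32 + 4/32 + 4/32 = 25/32 = 0.78125.
Kraft's inequality requires Σ ≤ 1; here Σ = 0.78125 ≤ 1, so such a prefix code exists.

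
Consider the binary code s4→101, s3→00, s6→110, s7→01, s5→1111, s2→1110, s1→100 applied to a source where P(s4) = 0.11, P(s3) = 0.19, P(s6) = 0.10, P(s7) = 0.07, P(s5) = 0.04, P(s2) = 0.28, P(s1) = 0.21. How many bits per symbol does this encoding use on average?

3.06 bits/symbol

L̄ = Σ pᵢ·ℓᵢ = 0.11·3 + 0.19·2 + 0.10·3 + 0.07·2 + 0.04·4 + 0.28·4 + 0.21·3 = 3.06 bits/symbol.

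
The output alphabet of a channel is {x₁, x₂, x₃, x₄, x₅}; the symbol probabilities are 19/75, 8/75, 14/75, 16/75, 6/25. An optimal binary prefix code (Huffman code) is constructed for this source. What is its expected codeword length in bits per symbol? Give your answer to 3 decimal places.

Repeatedly combine the two least-probable nodes; the expected code length is the sum of the merged weights.
merge 8/75 + 14/75 → 22/75
merge 16/75 + 6/25 → 34/75
merge 19/75 + 22/75 → 41/75
merge 34/75 + 41/75 → 1
L = 22/75 + 34/75 + 41/75 + 1 = 172/75 ≈ 2.293 bits/symbol.

2.293 bits/symbol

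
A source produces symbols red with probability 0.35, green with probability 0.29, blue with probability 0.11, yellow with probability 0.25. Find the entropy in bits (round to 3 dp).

1.898 bits

H = −Σ pᵢ log₂ pᵢ.
−0.35·log₂(0.35) = 0.5301
−0.29·log₂(0.29) = 0.5179
−0.11·log₂(0.11) = 0.3503
−0.25·log₂(0.25) = 0.5000
Sum ≈ 1.8983 → 1.898 bits.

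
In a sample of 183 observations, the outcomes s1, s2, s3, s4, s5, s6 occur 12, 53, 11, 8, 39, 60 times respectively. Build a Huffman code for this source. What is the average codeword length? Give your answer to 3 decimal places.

2.273 bits/symbol

Probabilities are the counts divided by 183.
Repeatedly combine the two least-probable nodes; the expected code length is the sum of the merged weights.
merge 8/183 + 11/183 → 19/183
merge 4/61 + 19/183 → 31/183
merge 31/183 + 13/61 → 70/183
merge 53/183 + 20/61 → 113/183
merge 70/183 + 113/183 → 1
L = 19/183 + 31/183 + 70/183 + 113/183 + 1 = 416/183 ≈ 2.273 bits/symbol.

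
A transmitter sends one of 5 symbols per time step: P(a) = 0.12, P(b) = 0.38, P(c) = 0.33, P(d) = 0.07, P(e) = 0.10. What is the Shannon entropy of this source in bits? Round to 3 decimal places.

2.026 bits

H = −Σ pᵢ log₂ pᵢ.
−0.12·log₂(0.12) = 0.3671
−0.38·log₂(0.38) = 0.5305
−0.33·log₂(0.33) = 0.5278
−0.07·log₂(0.07) = 0.2686
−0.10·log₂(0.10) = 0.3322
Sum ≈ 2.0261 → 2.026 bits.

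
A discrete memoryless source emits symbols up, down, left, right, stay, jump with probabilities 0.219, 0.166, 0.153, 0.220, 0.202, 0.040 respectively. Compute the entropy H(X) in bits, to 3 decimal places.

H = −Σ pᵢ log₂ pᵢ.
−0.219·log₂(0.219) = 0.4798
−0.166·log₂(0.166) = 0.4301
−0.153·log₂(0.153) = 0.4144
−0.220·log₂(0.220) = 0.4806
−0.202·log₂(0.202) = 0.4661
−0.040·log₂(0.040) = 0.1858
Sum ≈ 2.4567 → 2.457 bits.

2.457 bits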